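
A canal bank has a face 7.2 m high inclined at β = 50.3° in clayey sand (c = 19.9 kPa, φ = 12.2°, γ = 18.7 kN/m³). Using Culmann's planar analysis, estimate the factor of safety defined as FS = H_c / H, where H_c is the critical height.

FS = 2.09

H_c = (4c/γ) · sinβ cosφ / [1 − cos(β − φ)]
    = (4·19.9/18.7) · sin50.3°·cos12.2° / [1 − cos38.1°]
    = 4.257 · 0.7520 / 0.2131 = 15.02 m
FS = H_c / H = 15.02 / 7.2 = 2.087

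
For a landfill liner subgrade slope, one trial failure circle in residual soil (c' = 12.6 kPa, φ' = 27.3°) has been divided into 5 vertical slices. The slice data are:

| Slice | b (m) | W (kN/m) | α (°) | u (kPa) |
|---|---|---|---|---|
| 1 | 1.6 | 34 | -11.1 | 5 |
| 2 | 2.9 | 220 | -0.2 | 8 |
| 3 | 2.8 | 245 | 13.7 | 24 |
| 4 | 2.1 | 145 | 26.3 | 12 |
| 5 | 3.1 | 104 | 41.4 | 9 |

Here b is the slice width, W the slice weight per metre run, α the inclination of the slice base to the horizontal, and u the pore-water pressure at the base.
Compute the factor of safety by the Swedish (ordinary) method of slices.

FS = 2.45

Ordinary method of slices: FS = Σ[c'·Δl_i + (W_i cosα_i − u_i·Δl_i)·tanφ'] / Σ W_i sinα_i, with Δl_i = b_i / cosα_i.
Slice 1: Δl = 1.6/cos(-11.1°) = 1.631 m; N'_1 = 34·cos(-11.1°) − 5·1.631 = 25.2; c'Δl = 20.54; W sinα = -6.5
Slice 2: Δl = 2.9/cos(-0.2°) = 2.900 m; N'_2 = 220·cos(-0.2°) − 8·2.900 = 196.8; c'Δl = 36.54; W sinα = -0.8
Slice 3: Δl = 2.8/cos13.7° = 2.882 m; N'_3 = 245·cos13.7° − 24·2.882 = 168.9; c'Δl = 36.31; W sinα = 58.0
Slice 4: Δl = 2.1/cos26.3° = 2.342 m; N'_4 = 145·cos26.3° − 12·2.342 = 101.9; c'Δl = 29.52; W sinα = 64.2
Slice 5: Δl = 3.1/cos41.4° = 4.133 m; N'_5 = 104·cos41.4° − 9·4.133 = 40.8; c'Δl = 52.07; W sinα = 68.8
Σc'Δl = 175.0 kN/m; ΣN' = 533.6 kN/m; ΣW sinα = 183.7 kN/m
Resisting = 175.0 + 533.6·tan27.3° = 175.0 + 275.4 = 450.4 kN/m
FS = 450.4 / 183.7 = 2.451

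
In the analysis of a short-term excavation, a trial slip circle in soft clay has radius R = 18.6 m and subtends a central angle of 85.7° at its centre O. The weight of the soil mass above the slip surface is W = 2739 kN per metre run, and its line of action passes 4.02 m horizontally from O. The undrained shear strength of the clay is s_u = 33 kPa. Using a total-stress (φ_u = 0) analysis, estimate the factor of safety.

Taking moments about the centre O, the resisting moment is provided by the undrained shear strength acting along the arc:
Arc length L_a = R·θ = 18.6·(85.7°·π/180) = 18.6·1.4957 = 27.82 m
M_R = s_u·L_a·R = 33·27.82·18.6 = 17076.5 kN·m/m
M_D = W·d = 2739·4.02 = 11010.8 kN·m/m
FS = M_R / M_D = 17076.5 / 11010.8 = 1.551

FS = 1.55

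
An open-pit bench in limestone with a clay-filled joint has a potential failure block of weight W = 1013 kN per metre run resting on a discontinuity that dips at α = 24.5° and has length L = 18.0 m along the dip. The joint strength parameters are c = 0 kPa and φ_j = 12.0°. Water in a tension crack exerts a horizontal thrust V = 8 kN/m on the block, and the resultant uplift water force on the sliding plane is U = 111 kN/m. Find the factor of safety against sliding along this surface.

Resolving the block weight along and normal to the plane and applying the Mohr–Coulomb strength on the joint:
N' = W cosα − U − V sinα = 1013·cos24.5° − 111 − 8·sin24.5° = 807.5 kN/m
Driving force T = W sinα + V cosα = 1013·sin24.5° + 8·cos24.5° = 427.4 kN/m
Resisting force R = c·L + N'·tanφ_j = 0·18.0 + 807.5·tan12.0° = 0.0 + 171.6 = 171.6 kN/m
FS = R / T = 171.6 / 427.4 = 0.402

FS = 0.40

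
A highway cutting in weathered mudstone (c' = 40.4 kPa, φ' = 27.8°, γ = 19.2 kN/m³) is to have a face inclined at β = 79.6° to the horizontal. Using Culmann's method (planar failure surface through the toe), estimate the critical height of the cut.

Culmann's analysis gives the critical failure plane at α_cr = (β + φ')/2 = (79.6 + 27.8)/2 = 53.7°, and the critical height
H_c = (4c'/γ) · sinβ cosφ' / [1 − cos(β − φ')]
    = (4·40.4/19.2) · sin79.6°·cos27.8° / [1 − cos(51.8°)]
    = 8.417 · 0.9836·0.8846 / [1 − 0.6184]
    = 8.417 · 0.8700 / 0.3816
    = 19.19 m

H_c = 19.19 m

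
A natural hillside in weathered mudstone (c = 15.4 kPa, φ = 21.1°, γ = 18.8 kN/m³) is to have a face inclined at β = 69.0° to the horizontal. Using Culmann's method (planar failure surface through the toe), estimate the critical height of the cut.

Culmann's analysis gives the critical failure plane at α_cr = (β + φ)/2 = (69.0 + 21.1)/2 = 45.0°, and the critical height
H_c = (4c/γ) · sinβ cosφ / [1 − cos(β − φ)]
    = (4·15.4/18.8) · sin69.0°·cos21.1° / [1 − cos(47.9°)]
    = 3.277 · 0.9336·0.9330 / [1 − 0.6704]
    = 3.277 · 0.8710 / 0.3296
    = 8.66 m

H_c = 8.66 m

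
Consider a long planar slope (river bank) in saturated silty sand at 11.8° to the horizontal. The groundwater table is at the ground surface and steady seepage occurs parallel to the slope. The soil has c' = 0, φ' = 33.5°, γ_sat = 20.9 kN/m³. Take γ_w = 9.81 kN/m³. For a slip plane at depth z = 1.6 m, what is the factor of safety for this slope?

FS = 1.68

With seepage parallel to the slope and the water table at the surface, the effective normal stress on the slip plane uses the buoyant unit weight γ' = γ_sat − γ_w while the driving shear stress uses γ_sat:
FS = [c' + γ' z cos²β tanφ'] / [γ_sat z sinβ cosβ]
(For c' = 0 this reduces to FS = (γ'/γ_sat)·tanφ'/tanβ.)
γ' = 20.9 − 9.81 = 11.09 kN/m³
Numerator = 0.0 + 11.09·1.6·cos²11.8°·tan33.5° = 0.0 + 11.09·1.6·0.9582·0.6619 = 11.253 kPa
Denominator = 20.9·1.6·sin11.8°·cos11.8° = 20.9·1.6·0.2045·0.9789 = 6.694 kPa
FS = 11.253 / 6.694 = 1.681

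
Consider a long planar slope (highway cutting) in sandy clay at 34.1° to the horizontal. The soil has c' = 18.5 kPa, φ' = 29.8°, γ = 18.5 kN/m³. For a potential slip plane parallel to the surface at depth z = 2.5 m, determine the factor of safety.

For an infinite slope with a slip plane parallel to the surface (no pore pressure): FS = [c' + γz cos²β tanφ'] / [γz sinβ cosβ].
γz = 18.5·2.5 = 46.25 kN/m²
Numerator = 18.5 + 46.25·cos²34.1°·tan29.8° = 18.5 + 46.25·0.6857·0.5727 = 36.662 kPa
Denominator = 46.25·sin34.1°·cos34.1° = 46.25·0.5606·0.8281 = 21.471 kPa
FS = 36.662 / 21.471 = 1.708

FS = 1.71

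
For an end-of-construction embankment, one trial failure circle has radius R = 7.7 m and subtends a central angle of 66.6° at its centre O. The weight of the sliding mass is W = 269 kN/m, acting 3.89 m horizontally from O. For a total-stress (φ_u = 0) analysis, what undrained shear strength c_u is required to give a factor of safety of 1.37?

FS = c_u·L_a·R / (W·d), so c_u = FS·W·d / (L_a·R).
Arc length L_a = R·θ = 7.7·(66.6°·π/180) = 7.7·1.1624 = 8.95 m
c_u = 1.37·269·3.89 / (8.95·7.7) = 1433.6 / 68.92 = 20.80 kPa

c_u = 20.8 kPa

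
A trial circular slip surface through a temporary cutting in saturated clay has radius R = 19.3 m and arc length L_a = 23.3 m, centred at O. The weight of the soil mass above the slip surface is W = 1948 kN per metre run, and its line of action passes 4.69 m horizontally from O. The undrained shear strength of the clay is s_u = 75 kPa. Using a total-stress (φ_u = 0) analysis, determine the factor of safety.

Taking moments about the centre O, the resisting moment is provided by the undrained shear strength acting along the arc:
M_R = s_u·L_a·R = 75·23.30·19.3 = 33726.8 kN·m/m
M_D = W·d = 1948·4.69 = 9136.1 kN·m/m
FS = M_R / M_D = 33726.8 / 9136.1 = 3.692

FS = 3.69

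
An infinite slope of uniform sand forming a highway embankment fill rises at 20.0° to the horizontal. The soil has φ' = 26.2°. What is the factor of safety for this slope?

For a dry cohesionless infinite slope the factor of safety is FS = tanφ' / tanβ.
FS = tan26.2° / tan20.0° = 0.4921 / 0.3640 = 1.352

FS = 1.35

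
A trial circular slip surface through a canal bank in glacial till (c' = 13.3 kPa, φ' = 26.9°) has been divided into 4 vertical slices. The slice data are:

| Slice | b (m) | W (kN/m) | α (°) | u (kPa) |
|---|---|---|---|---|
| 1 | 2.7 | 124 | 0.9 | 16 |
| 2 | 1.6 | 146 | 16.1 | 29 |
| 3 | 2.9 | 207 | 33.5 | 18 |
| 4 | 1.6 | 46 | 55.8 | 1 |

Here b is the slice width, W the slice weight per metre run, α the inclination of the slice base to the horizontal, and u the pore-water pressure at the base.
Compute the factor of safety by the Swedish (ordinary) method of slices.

Ordinary method of slices: FS = Σ[c'·Δl_i + (W_i cosα_i − u_i·Δl_i)·tanφ'] / Σ W_i sinα_i, with Δl_i = b_i / cosα_i.
Slice 1: Δl = 2.7/cos0.9° = 2.700 m; N'_1 = 124·cos0.9° − 16·2.700 = 80.8; c'Δl = 35.91; W sinα = 1.9
Slice 2: Δl = 1.6/cos16.1° = 1.665 m; N'_2 = 146·cos16.1° − 29·1.665 = 92.0; c'Δl = 22.15; W sinα = 40.5
Slice 3: Δl = 2.9/cos33.5° = 3.478 m; N'_3 = 207·cos33.5° − 18·3.478 = 110.0; c'Δl = 46.25; W sinα = 114.3
Slice 4: Δl = 1.6/cos55.8° = 2.847 m; N'_4 = 46·cos55.8° − 1·2.847 = 23.0; c'Δl = 37.86; W sinα = 38.0
Σc'Δl = 142.2 kN/m; ΣN' = 305.8 kN/m; ΣW sinα = 194.7 kN/m
Resisting = 142.2 + 305.8·tan26.9° = 142.2 + 155.1 = 297.3 kN/m
FS = 297.3 / 194.7 = 1.527

FS = 1.53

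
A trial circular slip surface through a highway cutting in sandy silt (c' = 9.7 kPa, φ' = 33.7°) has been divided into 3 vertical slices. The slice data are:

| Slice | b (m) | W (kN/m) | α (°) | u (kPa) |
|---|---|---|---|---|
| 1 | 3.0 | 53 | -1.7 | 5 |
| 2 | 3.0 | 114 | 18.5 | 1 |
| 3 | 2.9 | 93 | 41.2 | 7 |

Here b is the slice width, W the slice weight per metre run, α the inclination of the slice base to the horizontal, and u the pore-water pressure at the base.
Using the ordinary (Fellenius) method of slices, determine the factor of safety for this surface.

FS = 2.31

Ordinary method of slices: FS = Σ[c'·Δl_i + (W_i cosα_i − u_i·Δl_i)·tanφ'] / Σ W_i sinα_i, with Δl_i = b_i / cosα_i.
Slice 1: Δl = 3.0/cos(-1.7°) = 3.001 m; N'_1 = 53·cos(-1.7°) − 5·3.001 = 38.0; c'Δl = 29.11; W sinα = -1.6
Slice 2: Δl = 3.0/cos18.5° = 3.163 m; N'_2 = 114·cos18.5° − 1·3.163 = 104.9; c'Δl = 30.69; W sinα = 36.2
Slice 3: Δl = 2.9/cos41.2° = 3.854 m; N'_3 = 93·cos41.2° − 7·3.854 = 43.0; c'Δl = 37.39; W sinα = 61.3
Σc'Δl = 97.2 kN/m; ΣN' = 185.9 kN/m; ΣW sinα = 95.9 kN/m
Resisting = 97.2 + 185.9·tan33.7° = 97.2 + 124.0 = 221.2 kN/m
FS = 221.2 / 95.9 = 2.307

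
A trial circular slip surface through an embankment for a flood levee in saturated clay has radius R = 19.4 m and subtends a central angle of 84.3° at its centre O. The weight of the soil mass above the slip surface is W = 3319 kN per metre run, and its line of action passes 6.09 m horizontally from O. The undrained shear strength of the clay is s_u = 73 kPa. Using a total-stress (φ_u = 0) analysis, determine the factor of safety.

Taking moments about the centre O, the resisting moment is provided by the undrained shear strength acting along the arc:
Arc length L_a = R·θ = 19.4·(84.3°·π/180) = 19.4·1.4713 = 28.54 m
M_R = s_u·L_a·R = 73·28.54·19.4 = 40423.3 kN·m/m
M_D = W·d = 3319·6.09 = 20212.7 kN·m/m
FS = M_R / M_D = 40423.3 / 20212.7 = 2.000

FS = 2.00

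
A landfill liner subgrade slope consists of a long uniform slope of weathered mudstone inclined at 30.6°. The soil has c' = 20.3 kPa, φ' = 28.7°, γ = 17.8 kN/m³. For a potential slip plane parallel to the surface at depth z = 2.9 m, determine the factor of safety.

For an infinite slope with a slip plane parallel to the surface (no pore pressure): FS = [c' + γz cos²β tanφ'] / [γz sinβ cosβ].
γz = 17.8·2.9 = 51.62 kN/m²
Numerator = 20.3 + 51.62·cos²30.6°·tan28.7° = 20.3 + 51.62·0.7409·0.5475 = 41.238 kPa
Denominator = 51.62·sin30.6°·cos30.6° = 51.62·0.5090·0.8607 = 22.617 kPa
FS = 41.238 / 22.617 = 1.823

FS = 1.82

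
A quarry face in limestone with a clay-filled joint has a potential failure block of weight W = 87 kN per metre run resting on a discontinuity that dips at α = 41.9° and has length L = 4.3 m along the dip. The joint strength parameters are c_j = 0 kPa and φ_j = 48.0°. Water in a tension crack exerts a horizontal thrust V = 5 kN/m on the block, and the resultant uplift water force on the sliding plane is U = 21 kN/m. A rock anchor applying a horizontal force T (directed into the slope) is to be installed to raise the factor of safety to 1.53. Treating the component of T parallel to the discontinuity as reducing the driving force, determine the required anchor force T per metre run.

Resolving forces along and normal to the sliding plane, with the horizontal anchor force T adding T·sinα to the effective normal force and T·cosα acting up the plane against the driving force:
FS = [c_jL + (W cosα − U − V sinα + T sinα) tanφ_j] / [W sinα + V cosα − T cosα]
Without the anchor: N' = 40.4 kN/m, driving T_d = 61.8 kN/m, resisting R = 0·4.3 + 40.4·tan48.0° = 44.9 kN/m, FS = 0.73.
Setting FS = 1.53 and solving for T:
1.53·(61.8 − T cos41.9°) = 44.9 + T sin41.9°·tan48.0°
T·(sin41.9°·tan48.0° + 1.53·cos41.9°) = 1.53·61.8 − 44.9
T·(0.6678·1.1106 + 1.53·0.7443) = 94.6 − 44.9 = 49.7
T·1.8805 = 49.7
T = 26.4 kN/m

T = 26 kN/m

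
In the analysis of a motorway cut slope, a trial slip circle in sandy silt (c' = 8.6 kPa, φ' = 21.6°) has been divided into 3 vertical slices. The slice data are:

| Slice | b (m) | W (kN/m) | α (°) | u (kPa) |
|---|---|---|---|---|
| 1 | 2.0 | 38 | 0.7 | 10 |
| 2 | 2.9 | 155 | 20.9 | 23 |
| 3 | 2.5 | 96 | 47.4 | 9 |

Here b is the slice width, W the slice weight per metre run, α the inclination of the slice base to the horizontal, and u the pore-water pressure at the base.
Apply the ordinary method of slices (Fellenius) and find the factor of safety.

Ordinary method of slices: FS = Σ[c'·Δl_i + (W_i cosα_i − u_i·Δl_i)·tanφ'] / Σ W_i sinα_i, with Δl_i = b_i / cosα_i.
Slice 1: Δl = 2.0/cos0.7° = 2.000 m; N'_1 = 38·cos0.7° − 10·2.000 = 18.0; c'Δl = 17.20; W sinα = 0.5
Slice 2: Δl = 2.9/cos20.9° = 3.104 m; N'_2 = 155·cos20.9° − 23·3.104 = 73.4; c'Δl = 26.70; W sinα = 55.3
Slice 3: Δl = 2.5/cos47.4° = 3.693 m; N'_3 = 96·cos47.4° − 9·3.693 = 31.7; c'Δl = 31.76; W sinα = 70.7
Σc'Δl = 75.7 kN/m; ΣN' = 123.1 kN/m; ΣW sinα = 126.4 kN/m
Resisting = 75.7 + 123.1·tan21.6° = 75.7 + 48.8 = 124.4 kN/m
FS = 124.4 / 126.4 = 0.984

FS = 0.98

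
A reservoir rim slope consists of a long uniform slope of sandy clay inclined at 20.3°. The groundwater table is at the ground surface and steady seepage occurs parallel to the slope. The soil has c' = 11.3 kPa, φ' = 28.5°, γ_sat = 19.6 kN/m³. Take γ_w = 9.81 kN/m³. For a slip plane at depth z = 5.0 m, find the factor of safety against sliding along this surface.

With seepage parallel to the slope and the water table at the surface, the effective normal stress on the slip plane uses the buoyant unit weight γ' = γ_sat − γ_w while the driving shear stress uses γ_sat:
FS = [c' + γ' z cos²β tanφ'] / [γ_sat z sinβ cosβ]
γ' = 19.6 − 9.81 = 9.79 kN/m³
Numerator = 11.3 + 9.79·5.0·cos²20.3°·tan28.5° = 11.3 + 9.79·5.0·0.8796·0.5430 = 34.679 kPa
Denominator = 19.6·5.0·sin20.3°·cos20.3° = 19.6·5.0·0.3469·0.9379 = 31.888 kPa
FS = 34.679 / 31.888 = 1.088

FS = 1.09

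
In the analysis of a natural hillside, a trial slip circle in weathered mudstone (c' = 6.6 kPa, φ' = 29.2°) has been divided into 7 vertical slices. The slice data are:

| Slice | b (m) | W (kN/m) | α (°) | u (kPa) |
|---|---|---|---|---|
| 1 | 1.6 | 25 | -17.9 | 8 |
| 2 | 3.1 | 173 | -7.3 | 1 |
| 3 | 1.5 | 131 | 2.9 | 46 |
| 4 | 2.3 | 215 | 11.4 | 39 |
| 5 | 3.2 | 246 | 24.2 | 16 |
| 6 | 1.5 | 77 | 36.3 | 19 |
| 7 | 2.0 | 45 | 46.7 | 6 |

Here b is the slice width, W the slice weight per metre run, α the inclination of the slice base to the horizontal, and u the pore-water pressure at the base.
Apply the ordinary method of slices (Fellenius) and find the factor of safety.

FS = 2.16

Ordinary method of slices: FS = Σ[c'·Δl_i + (W_i cosα_i − u_i·Δl_i)·tanφ'] / Σ W_i sinα_i, with Δl_i = b_i / cosα_i.
Slice 1: Δl = 1.6/cos(-17.9°) = 1.681 m; N'_1 = 25·cos(-17.9°) − 8·1.681 = 10.3; c'Δl = 11.10; W sinα = -7.7
Slice 2: Δl = 3.1/cos(-7.3°) = 3.125 m; N'_2 = 173·cos(-7.3°) − 1·3.125 = 168.5; c'Δl = 20.63; W sinα = -22.0
Slice 3: Δl = 1.5/cos2.9° = 1.502 m; N'_3 = 131·cos2.9° − 46·1.502 = 61.7; c'Δl = 9.91; W sinα = 6.6
Slice 4: Δl = 2.3/cos11.4° = 2.346 m; N'_4 = 215·cos11.4° − 39·2.346 = 119.3; c'Δl = 15.49; W sinα = 42.5
Slice 5: Δl = 3.2/cos24.2° = 3.508 m; N'_5 = 246·cos24.2° − 16·3.508 = 168.2; c'Δl = 23.15; W sinα = 100.8
Slice 6: Δl = 1.5/cos36.3° = 1.861 m; N'_6 = 77·cos36.3° − 19·1.861 = 26.7; c'Δl = 12.28; W sinα = 45.6
Slice 7: Δl = 2.0/cos46.7° = 2.916 m; N'_7 = 45·cos46.7° − 6·2.916 = 13.4; c'Δl = 19.25; W sinα = 32.7
Σc'Δl = 111.8 kN/m; ΣN' = 568.1 kN/m; ΣW sinα = 198.6 kN/m
Resisting = 111.8 + 568.1·tan29.2° = 111.8 + 317.5 = 429.3 kN/m
FS = 429.3 / 198.6 = 2.161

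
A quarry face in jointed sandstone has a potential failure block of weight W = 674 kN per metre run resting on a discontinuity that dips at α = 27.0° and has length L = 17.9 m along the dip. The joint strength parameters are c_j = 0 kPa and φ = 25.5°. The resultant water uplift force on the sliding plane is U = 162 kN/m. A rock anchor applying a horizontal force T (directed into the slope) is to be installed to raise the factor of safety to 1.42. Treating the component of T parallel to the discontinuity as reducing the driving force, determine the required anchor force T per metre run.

T = 152 kN/m

Resolving forces along and normal to the sliding plane, with the horizontal anchor force T adding T·sinα to the effective normal force and T·cosα acting up the plane against the driving force:
FS = [c_jL + (W cosα − U + T sinα) tanφ] / [W sinα − T cosα]
Without the anchor: N' = 438.5 kN/m, driving T_d = 306.0 kN/m, resisting R = 0·17.9 + 438.5·tan25.5° = 209.2 kN/m, FS = 0.68.
Setting FS = 1.42 and solving for T:
1.42·(306.0 − T cos27.0°) = 209.2 + T sin27.0°·tan25.5°
T·(sin27.0°·tan25.5° + 1.42·cos27.0°) = 1.42·306.0 − 209.2
T·(0.4540·0.4770 + 1.42·0.8910) = 434.5 − 209.2 = 225.3
T·1.4818 = 225.3
T = 152.1 kN/m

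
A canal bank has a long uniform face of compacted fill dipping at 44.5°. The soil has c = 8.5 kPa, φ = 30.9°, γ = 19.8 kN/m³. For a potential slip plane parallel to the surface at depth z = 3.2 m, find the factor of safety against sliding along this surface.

For an infinite slope with a slip plane parallel to the surface (no pore pressure): FS = [c + γz cos²β tanφ] / [γz sinβ cosβ].
γz = 19.8·3.2 = 63.36 kN/m²
Numerator = 8.5 + 63.36·cos²44.5°·tan30.9° = 8.5 + 63.36·0.5087·0.5985 = 27.791 kPa
Denominator = 63.36·sin44.5°·cos44.5° = 63.36·0.7009·0.7133 = 31.675 kPa
FS = 27.791 / 31.675 = 0.877

FS = 0.88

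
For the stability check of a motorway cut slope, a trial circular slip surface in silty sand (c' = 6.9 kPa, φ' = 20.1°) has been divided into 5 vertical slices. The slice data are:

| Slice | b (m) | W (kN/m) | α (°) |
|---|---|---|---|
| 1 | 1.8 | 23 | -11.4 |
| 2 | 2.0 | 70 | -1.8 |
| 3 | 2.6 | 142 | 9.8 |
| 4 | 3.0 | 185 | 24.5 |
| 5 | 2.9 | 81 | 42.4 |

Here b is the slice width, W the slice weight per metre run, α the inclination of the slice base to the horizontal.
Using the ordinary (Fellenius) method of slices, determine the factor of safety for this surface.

FS = 1.77

Ordinary method of slices: FS = Σ[c'·Δl_i + (W_i cosα_i)·tanφ'] / Σ W_i sinα_i, with Δl_i = b_i / cosα_i.
Slice 1: Δl = 1.8/cos(-11.4°) = 1.836 m; N'_1 = 23·cos(-11.4°) = 22.5; c'Δl = 12.67; W sinα = -4.5
Slice 2: Δl = 2.0/cos(-1.8°) = 2.001 m; N'_2 = 70·cos(-1.8°) = 70.0; c'Δl = 13.81; W sinα = -2.2
Slice 3: Δl = 2.6/cos9.8° = 2.639 m; N'_3 = 142·cos9.8° = 139.9; c'Δl = 18.21; W sinα = 24.2
Slice 4: Δl = 3.0/cos24.5° = 3.297 m; N'_4 = 185·cos24.5° = 168.3; c'Δl = 22.75; W sinα = 76.7
Slice 5: Δl = 2.9/cos42.4° = 3.927 m; N'_5 = 81·cos42.4° = 59.8; c'Δl = 27.10; W sinα = 54.6
Σc'Δl = 94.5 kN/m; ΣN' = 460.6 kN/m; ΣW sinα = 148.8 kN/m
Resisting = 94.5 + 460.6·tan20.1° = 94.5 + 168.6 = 263.1 kN/m
FS = 263.1 / 148.8 = 1.768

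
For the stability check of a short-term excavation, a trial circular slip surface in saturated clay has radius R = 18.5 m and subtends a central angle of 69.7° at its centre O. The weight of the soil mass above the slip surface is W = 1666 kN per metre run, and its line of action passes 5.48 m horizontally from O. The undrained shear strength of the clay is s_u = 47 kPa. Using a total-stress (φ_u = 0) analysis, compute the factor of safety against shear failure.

Taking moments about the centre O, the resisting moment is provided by the undrained shear strength acting along the arc:
Arc length L_a = R·θ = 18.5·(69.7°·π/180) = 18.5·1.2165 = 22.51 m
M_R = s_u·L_a·R = 47·22.51·18.5 = 19568.2 kN·m/m
M_D = W·d = 1666·5.48 = 9129.7 kN·m/m
FS = M_R / M_D = 19568.2 / 9129.7 = 2.143

FS = 2.14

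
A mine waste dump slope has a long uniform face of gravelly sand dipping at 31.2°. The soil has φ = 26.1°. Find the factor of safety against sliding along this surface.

FS = 0.81

For a dry cohesionless infinite slope the factor of safety is FS = tanφ / tanβ.
FS = tan26.1° / tan31.2° = 0.4899 / 0.6056 = 0.809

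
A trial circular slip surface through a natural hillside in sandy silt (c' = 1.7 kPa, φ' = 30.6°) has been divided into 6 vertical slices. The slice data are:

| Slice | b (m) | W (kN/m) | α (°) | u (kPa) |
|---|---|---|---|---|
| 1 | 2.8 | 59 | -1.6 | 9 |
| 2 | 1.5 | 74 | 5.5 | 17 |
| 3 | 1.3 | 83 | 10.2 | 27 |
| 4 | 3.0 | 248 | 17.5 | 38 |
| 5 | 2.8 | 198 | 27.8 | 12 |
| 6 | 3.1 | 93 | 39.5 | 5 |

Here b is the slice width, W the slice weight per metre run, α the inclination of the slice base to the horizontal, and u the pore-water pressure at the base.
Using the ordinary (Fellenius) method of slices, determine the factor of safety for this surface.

FS = 1.15

Ordinary method of slices: FS = Σ[c'·Δl_i + (W_i cosα_i − u_i·Δl_i)·tanφ'] / Σ W_i sinα_i, with Δl_i = b_i / cosα_i.
Slice 1: Δl = 2.8/cos(-1.6°) = 2.801 m; N'_1 = 59·cos(-1.6°) − 9·2.801 = 33.8; c'Δl = 4.76; W sinα = -1.6
Slice 2: Δl = 1.5/cos5.5° = 1.507 m; N'_2 = 74·cos5.5° − 17·1.507 = 48.0; c'Δl = 2.56; W sinα = 7.1
Slice 3: Δl = 1.3/cos10.2° = 1.321 m; N'_3 = 83·cos10.2° − 27·1.321 = 46.0; c'Δl = 2.25; W sinα = 14.7
Slice 4: Δl = 3.0/cos17.5° = 3.146 m; N'_4 = 248·cos17.5° − 38·3.146 = 117.0; c'Δl = 5.35; W sinα = 74.6
Slice 5: Δl = 2.8/cos27.8° = 3.165 m; N'_5 = 198·cos27.8° − 12·3.165 = 137.2; c'Δl = 5.38; W sinα = 92.3
Slice 6: Δl = 3.1/cos39.5° = 4.017 m; N'_6 = 93·cos39.5° − 5·4.017 = 51.7; c'Δl = 6.83; W sinα = 59.2
Σc'Δl = 27.1 kN/m; ΣN' = 433.7 kN/m; ΣW sinα = 246.2 kN/m
Resisting = 27.1 + 433.7·tan30.6° = 27.1 + 256.5 = 283.6 kN/m
FS = 283.6 / 246.2 = 1.152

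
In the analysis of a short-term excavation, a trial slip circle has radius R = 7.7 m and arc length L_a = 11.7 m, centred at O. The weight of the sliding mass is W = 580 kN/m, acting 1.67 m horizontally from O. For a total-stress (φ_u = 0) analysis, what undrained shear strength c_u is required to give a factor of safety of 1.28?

FS = c_u·L_a·R / (W·d), so c_u = FS·W·d / (L_a·R).
c_u = 1.28·580·1.67 / (11.70·7.7) = 1239.8 / 90.09 = 13.76 kPa

c_u = 13.8 kPa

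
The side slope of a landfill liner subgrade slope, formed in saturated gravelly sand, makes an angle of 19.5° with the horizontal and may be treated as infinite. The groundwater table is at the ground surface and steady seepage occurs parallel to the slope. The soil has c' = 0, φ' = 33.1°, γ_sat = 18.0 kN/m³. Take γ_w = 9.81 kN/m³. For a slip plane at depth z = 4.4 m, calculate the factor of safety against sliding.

FS = 0.84

With seepage parallel to the slope and the water table at the surface, the effective normal stress on the slip plane uses the buoyant unit weight γ' = γ_sat − γ_w while the driving shear stress uses γ_sat:
FS = [c' + γ' z cos²β tanφ'] / [γ_sat z sinβ cosβ]
(For c' = 0 this reduces to FS = (γ'/γ_sat)·tanφ'/tanβ.)
γ' = 18.0 − 9.81 = 8.19 kN/m³
Numerator = 0.0 + 8.19·4.4·cos²19.5°·tan33.1° = 0.0 + 8.19·4.4·0.8886·0.6519 = 20.874 kPa
Denominator = 18.0·4.4·sin19.5°·cos19.5° = 18.0·4.4·0.3338·0.9426 = 24.921 kPa
FS = 20.874 / 24.921 = 0.838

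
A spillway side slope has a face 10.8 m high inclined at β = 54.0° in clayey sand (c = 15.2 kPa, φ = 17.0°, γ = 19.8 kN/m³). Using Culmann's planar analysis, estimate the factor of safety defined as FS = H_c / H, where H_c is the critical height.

FS = 1.09

H_c = (4c/γ) · sinβ cosφ / [1 − cos(β − φ)]
    = (4·15.2/19.8) · sin54.0°·cos17.0° / [1 − cos37.0°]
    = 3.071 · 0.7737 / 0.2014 = 11.80 m
FS = H_c / H = 11.80 / 10.8 = 1.092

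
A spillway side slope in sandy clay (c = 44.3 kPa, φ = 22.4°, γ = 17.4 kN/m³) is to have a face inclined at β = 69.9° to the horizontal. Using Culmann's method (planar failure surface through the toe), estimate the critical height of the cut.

H_c = 27.26 m

Culmann's analysis gives the critical failure plane at α_cr = (β + φ)/2 = (69.9 + 22.4)/2 = 46.2°, and the critical height
H_c = (4c/γ) · sinβ cosφ / [1 − cos(β − φ)]
    = (4·44.3/17.4) · sin69.9°·cos22.4° / [1 − cos(47.5°)]
    = 10.184 · 0.9391·0.9245 / [1 − 0.6756]
    = 10.184 · 0.8682 / 0.3244
    = 27.26 m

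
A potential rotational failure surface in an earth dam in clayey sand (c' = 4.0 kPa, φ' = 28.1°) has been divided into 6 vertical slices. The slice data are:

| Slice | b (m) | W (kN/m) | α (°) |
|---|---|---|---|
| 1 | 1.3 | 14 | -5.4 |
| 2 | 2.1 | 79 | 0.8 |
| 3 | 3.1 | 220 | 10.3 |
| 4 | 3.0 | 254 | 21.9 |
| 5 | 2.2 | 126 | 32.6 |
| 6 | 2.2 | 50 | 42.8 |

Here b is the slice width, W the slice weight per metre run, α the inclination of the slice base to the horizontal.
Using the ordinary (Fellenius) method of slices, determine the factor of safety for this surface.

FS = 1.82

Ordinary method of slices: FS = Σ[c'·Δl_i + (W_i cosα_i)·tanφ'] / Σ W_i sinα_i, with Δl_i = b_i / cosα_i.
Slice 1: Δl = 1.3/cos(-5.4°) = 1.306 m; N'_1 = 14·cos(-5.4°) = 13.9; c'Δl = 5.22; W sinα = -1.3
Slice 2: Δl = 2.1/cos0.8° = 2.100 m; N'_2 = 79·cos0.8° = 79.0; c'Δl = 8.40; W sinα = 1.1
Slice 3: Δl = 3.1/cos10.3° = 3.151 m; N'_3 = 220·cos10.3° = 216.5; c'Δl = 12.60; W sinα = 39.3
Slice 4: Δl = 3.0/cos21.9° = 3.233 m; N'_4 = 254·cos21.9° = 235.7; c'Δl = 12.93; W sinα = 94.7
Slice 5: Δl = 2.2/cos32.6° = 2.611 m; N'_5 = 126·cos32.6° = 106.1; c'Δl = 10.45; W sinα = 67.9
Slice 6: Δl = 2.2/cos42.8° = 2.998 m; N'_6 = 50·cos42.8° = 36.7; c'Δl = 11.99; W sinα = 34.0
Σc'Δl = 61.6 kN/m; ΣN' = 687.9 kN/m; ΣW sinα = 235.7 kN/m
Resisting = 61.6 + 687.9·tan28.1° = 61.6 + 367.3 = 428.9 kN/m
FS = 428.9 / 235.7 = 1.820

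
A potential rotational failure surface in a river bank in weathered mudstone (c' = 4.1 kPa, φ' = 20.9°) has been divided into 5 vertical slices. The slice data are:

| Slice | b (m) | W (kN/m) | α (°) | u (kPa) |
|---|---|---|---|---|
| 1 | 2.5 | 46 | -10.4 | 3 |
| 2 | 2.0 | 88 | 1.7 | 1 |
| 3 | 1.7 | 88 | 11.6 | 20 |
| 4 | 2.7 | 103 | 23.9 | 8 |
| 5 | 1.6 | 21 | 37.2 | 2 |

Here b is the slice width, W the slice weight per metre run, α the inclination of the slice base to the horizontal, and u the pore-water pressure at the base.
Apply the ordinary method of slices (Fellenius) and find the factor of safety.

FS = 2.18

Ordinary method of slices: FS = Σ[c'·Δl_i + (W_i cosα_i − u_i·Δl_i)·tanφ'] / Σ W_i sinα_i, with Δl_i = b_i / cosα_i.
Slice 1: Δl = 2.5/cos(-10.4°) = 2.542 m; N'_1 = 46·cos(-10.4°) − 3·2.542 = 37.6; c'Δl = 10.42; W sinα = -8.3
Slice 2: Δl = 2.0/cos1.7° = 2.001 m; N'_2 = 88·cos1.7° − 1·2.001 = 86.0; c'Δl = 8.20; W sinα = 2.6
Slice 3: Δl = 1.7/cos11.6° = 1.735 m; N'_3 = 88·cos11.6° − 20·1.735 = 51.5; c'Δl = 7.12; W sinα = 17.7
Slice 4: Δl = 2.7/cos23.9° = 2.953 m; N'_4 = 103·cos23.9° − 8·2.953 = 70.5; c'Δl = 12.11; W sinα = 41.7
Slice 5: Δl = 1.6/cos37.2° = 2.009 m; N'_5 = 21·cos37.2° − 2·2.009 = 12.7; c'Δl = 8.24; W sinα = 12.7
Σc'Δl = 46.1 kN/m; ΣN' = 258.3 kN/m; ΣW sinα = 66.4 kN/m
Resisting = 46.1 + 258.3·tan20.9° = 46.1 + 98.6 = 144.7 kN/m
FS = 144.7 / 66.4 = 2.179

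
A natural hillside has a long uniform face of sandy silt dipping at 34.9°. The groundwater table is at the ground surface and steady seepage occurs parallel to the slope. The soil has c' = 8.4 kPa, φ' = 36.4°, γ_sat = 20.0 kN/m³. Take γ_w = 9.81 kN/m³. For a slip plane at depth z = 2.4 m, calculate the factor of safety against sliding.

With seepage parallel to the slope and the water table at the surface, the effective normal stress on the slip plane uses the buoyant unit weight γ' = γ_sat − γ_w while the driving shear stress uses γ_sat:
FS = [c' + γ' z cos²β tanφ'] / [γ_sat z sinβ cosβ]
γ' = 20.0 − 9.81 = 10.19 kN/m³
Numerator = 8.4 + 10.19·2.4·cos²34.9°·tan36.4° = 8.4 + 10.19·2.4·0.6726·0.7373 = 20.528 kPa
Denominator = 20.0·2.4·sin34.9°·cos34.9° = 20.0·2.4·0.5721·0.8202 = 22.524 kPa
FS = 20.528 / 22.524 = 0.911

FS = 0.91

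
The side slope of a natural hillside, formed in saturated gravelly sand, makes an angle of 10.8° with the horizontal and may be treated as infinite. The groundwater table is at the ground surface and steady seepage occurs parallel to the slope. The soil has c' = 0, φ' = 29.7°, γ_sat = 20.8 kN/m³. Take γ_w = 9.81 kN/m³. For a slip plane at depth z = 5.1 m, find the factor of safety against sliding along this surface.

FS = 1.58

With seepage parallel to the slope and the water table at the surface, the effective normal stress on the slip plane uses the buoyant unit weight γ' = γ_sat − γ_w while the driving shear stress uses γ_sat:
FS = [c' + γ' z cos²β tanφ'] / [γ_sat z sinβ cosβ]
(For c' = 0 this reduces to FS = (γ'/γ_sat)·tanφ'/tanβ.)
γ' = 20.8 − 9.81 = 10.99 kN/m³
Numerator = 0.0 + 10.99·5.1·cos²10.8°·tan29.7° = 0.0 + 10.99·5.1·0.9649·0.5704 = 30.847 kPa
Denominator = 20.8·5.1·sin10.8°·cos10.8° = 20.8·5.1·0.1874·0.9823 = 19.525 kPa
FS = 30.847 / 19.525 = 1.580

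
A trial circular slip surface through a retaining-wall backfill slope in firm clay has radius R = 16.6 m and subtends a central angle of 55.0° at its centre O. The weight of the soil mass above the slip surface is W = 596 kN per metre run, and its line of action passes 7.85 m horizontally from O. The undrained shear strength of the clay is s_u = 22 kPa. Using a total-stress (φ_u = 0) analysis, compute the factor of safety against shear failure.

Taking moments about the centre O, the resisting moment is provided by the undrained shear strength acting along the arc:
Arc length L_a = R·θ = 16.6·(55.0°·π/180) = 16.6·0.9599 = 15.93 m
M_R = s_u·L_a·R = 22·15.93·16.6 = 5819.4 kN·m/m
M_D = W·d = 596·7.85 = 4678.6 kN·m/m
FS = M_R / M_D = 5819.4 / 4678.6 = 1.244

FS = 1.24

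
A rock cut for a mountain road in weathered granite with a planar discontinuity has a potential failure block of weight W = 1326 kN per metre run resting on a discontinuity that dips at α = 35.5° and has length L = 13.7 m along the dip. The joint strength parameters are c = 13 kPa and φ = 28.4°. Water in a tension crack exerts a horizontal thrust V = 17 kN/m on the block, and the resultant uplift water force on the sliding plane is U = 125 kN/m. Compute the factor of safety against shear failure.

Resolving the block weight along and normal to the plane and applying the Mohr–Coulomb strength on the joint:
N' = W cosα − U − V sinα = 1326·cos35.5° − 125 − 17·sin35.5° = 944.6 kN/m
Driving force T = W sinα + V cosα = 1326·sin35.5° + 17·cos35.5° = 783.9 kN/m
Resisting force R = c·L + N'·tanφ = 13·13.7 + 944.6·tan28.4° = 178.1 + 510.8 = 688.9 kN/m
FS = R / T = 688.9 / 783.9 = 0.879

FS = 0.88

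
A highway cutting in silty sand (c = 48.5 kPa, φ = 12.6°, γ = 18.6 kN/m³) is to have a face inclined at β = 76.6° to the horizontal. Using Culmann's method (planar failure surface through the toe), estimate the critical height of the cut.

Culmann's analysis gives the critical failure plane at α_cr = (β + φ)/2 = (76.6 + 12.6)/2 = 44.6°, and the critical height
H_c = (4c/γ) · sinβ cosφ / [1 − cos(β − φ)]
    = (4·48.5/18.6) · sin76.6°·cos12.6° / [1 − cos(64.0°)]
    = 10.430 · 0.9728·0.9759 / [1 − 0.4384]
    = 10.430 · 0.9493 / 0.5616
    = 17.63 m

H_c = 17.63 m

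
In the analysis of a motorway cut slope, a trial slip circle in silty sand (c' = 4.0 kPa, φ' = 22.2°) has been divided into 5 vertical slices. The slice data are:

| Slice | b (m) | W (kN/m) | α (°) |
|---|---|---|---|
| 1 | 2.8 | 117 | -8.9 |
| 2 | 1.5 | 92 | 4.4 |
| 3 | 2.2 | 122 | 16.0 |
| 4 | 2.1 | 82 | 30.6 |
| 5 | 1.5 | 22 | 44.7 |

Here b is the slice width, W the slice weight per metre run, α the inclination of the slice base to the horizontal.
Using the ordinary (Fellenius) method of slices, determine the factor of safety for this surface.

FS = 2.66

Ordinary method of slices: FS = Σ[c'·Δl_i + (W_i cosα_i)·tanφ'] / Σ W_i sinα_i, with Δl_i = b_i / cosα_i.
Slice 1: Δl = 2.8/cos(-8.9°) = 2.834 m; N'_1 = 117·cos(-8.9°) = 115.6; c'Δl = 11.34; W sinα = -18.1
Slice 2: Δl = 1.5/cos4.4° = 1.504 m; N'_2 = 92·cos4.4° = 91.7; c'Δl = 6.02; W sinα = 7.1
Slice 3: Δl = 2.2/cos16.0° = 2.289 m; N'_3 = 122·cos16.0° = 117.3; c'Δl = 9.15; W sinα = 33.6
Slice 4: Δl = 2.1/cos30.6° = 2.440 m; N'_4 = 82·cos30.6° = 70.6; c'Δl = 9.76; W sinα = 41.7
Slice 5: Δl = 1.5/cos44.7° = 2.110 m; N'_5 = 22·cos44.7° = 15.6; c'Δl = 8.44; W sinα = 15.5
Σc'Δl = 44.7 kN/m; ΣN' = 410.8 kN/m; ΣW sinα = 79.8 kN/m
Resisting = 44.7 + 410.8·tan22.2° = 44.7 + 167.6 = 212.4 kN/m
FS = 212.4 / 79.8 = 2.661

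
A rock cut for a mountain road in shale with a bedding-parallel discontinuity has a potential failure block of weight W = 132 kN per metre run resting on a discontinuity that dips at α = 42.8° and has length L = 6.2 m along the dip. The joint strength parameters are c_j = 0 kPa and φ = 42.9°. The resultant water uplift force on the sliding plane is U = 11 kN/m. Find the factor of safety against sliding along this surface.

FS = 0.89

Resolving the block weight along and normal to the plane and applying the Mohr–Coulomb strength on the joint:
N' = W cosα − U = 132·cos42.8° − 11 = 85.9 kN/m
Driving force T = W sinα = 132·sin42.8° = 89.7 kN/m
Resisting force R = c_j·L + N'·tanφ = 0·6.2 + 85.9·tan42.9° = 0.0 + 79.8 = 79.8 kN/m
FS = R / T = 79.8 / 89.7 = 0.890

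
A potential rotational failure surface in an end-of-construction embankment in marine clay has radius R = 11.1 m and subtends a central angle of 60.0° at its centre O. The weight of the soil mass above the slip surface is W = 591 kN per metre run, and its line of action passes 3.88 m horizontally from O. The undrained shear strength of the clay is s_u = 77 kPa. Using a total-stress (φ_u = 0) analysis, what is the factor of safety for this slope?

FS = 4.33

Taking moments about the centre O, the resisting moment is provided by the undrained shear strength acting along the arc:
Arc length L_a = R·θ = 11.1·(60.0°·π/180) = 11.1·1.0472 = 11.62 m
M_R = s_u·L_a·R = 77·11.62·11.1 = 9934.9 kN·m/m
M_D = W·d = 591·3.88 = 2293.1 kN·m/m
FS = M_R / M_D = 9934.9 / 2293.1 = 4.333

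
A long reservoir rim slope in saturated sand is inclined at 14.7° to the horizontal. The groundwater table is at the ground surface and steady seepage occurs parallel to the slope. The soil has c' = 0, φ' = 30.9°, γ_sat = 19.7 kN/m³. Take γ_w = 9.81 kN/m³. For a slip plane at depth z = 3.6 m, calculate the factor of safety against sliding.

FS = 1.15

With seepage parallel to the slope and the water table at the surface, the effective normal stress on the slip plane uses the buoyant unit weight γ' = γ_sat − γ_w while the driving shear stress uses γ_sat:
FS = [c' + γ' z cos²β tanφ'] / [γ_sat z sinβ cosβ]
(For c' = 0 this reduces to FS = (γ'/γ_sat)·tanφ'/tanβ.)
γ' = 19.7 − 9.81 = 9.89 kN/m³
Numerator = 0.0 + 9.89·3.6·cos²14.7°·tan30.9° = 0.0 + 9.89·3.6·0.9356·0.5985 = 19.936 kPa
Denominator = 19.7·3.6·sin14.7°·cos14.7° = 19.7·3.6·0.2538·0.9673 = 17.407 kPa
FS = 19.936 / 17.407 = 1.145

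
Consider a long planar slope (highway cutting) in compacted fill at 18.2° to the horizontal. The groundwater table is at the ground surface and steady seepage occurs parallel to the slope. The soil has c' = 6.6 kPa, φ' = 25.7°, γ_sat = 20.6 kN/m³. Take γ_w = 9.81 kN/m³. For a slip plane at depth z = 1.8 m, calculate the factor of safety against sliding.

With seepage parallel to the slope and the water table at the surface, the effective normal stress on the slip plane uses the buoyant unit weight γ' = γ_sat − γ_w while the driving shear stress uses γ_sat:
FS = [c' + γ' z cos²β tanφ'] / [γ_sat z sinβ cosβ]
γ' = 20.6 − 9.81 = 10.79 kN/m³
Numerator = 6.6 + 10.79·1.8·cos²18.2°·tan25.7° = 6.6 + 10.79·1.8·0.9024·0.4813 = 15.035 kPa
Denominator = 20.6·1.8·sin18.2°·cos18.2° = 20.6·1.8·0.3123·0.9500 = 11.002 kPa
FS = 15.035 / 11.002 = 1.367

FS = 1.37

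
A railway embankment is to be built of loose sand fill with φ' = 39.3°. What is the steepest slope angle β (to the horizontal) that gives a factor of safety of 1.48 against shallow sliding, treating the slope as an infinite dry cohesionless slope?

For an infinite dry cohesionless slope FS = tanφ'/tanβ, so tanβ = tanφ' / FS.
tanβ = tan39.3° / 1.48 = 0.8185 / 1.48 = 0.5530
β = arctan(0.5530) = 28.94°

β = 28.9°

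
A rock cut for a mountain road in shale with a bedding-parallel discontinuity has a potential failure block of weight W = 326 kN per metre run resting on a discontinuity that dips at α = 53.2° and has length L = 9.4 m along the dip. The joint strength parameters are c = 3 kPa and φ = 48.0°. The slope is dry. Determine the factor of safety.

FS = 0.94

Resolving the block weight along and normal to the plane and applying the Mohr–Coulomb strength on the joint:
N' = W cosα = 326·cos53.2° = 195.3 kN/m
Driving force T = W sinα = 326·sin53.2° = 261.0 kN/m
Resisting force R = c·L + N'·tanφ = 3·9.4 + 195.3·tan48.0° = 28.2 + 216.9 = 245.1 kN/m
FS = R / T = 245.1 / 261.0 = 0.939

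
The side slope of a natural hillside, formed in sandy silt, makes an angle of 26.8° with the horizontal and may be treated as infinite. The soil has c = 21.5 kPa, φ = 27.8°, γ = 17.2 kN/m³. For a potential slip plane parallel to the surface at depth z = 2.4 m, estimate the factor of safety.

For an infinite slope with a slip plane parallel to the surface (no pore pressure): FS = [c + γz cos²β tanφ] / [γz sinβ cosβ].
γz = 17.2·2.4 = 41.28 kN/m²
Numerator = 21.5 + 41.28·cos²26.8°·tan27.8° = 21.5 + 41.28·0.7967·0.5272 = 38.840 kPa
Denominator = 41.28·sin26.8°·cos26.8° = 41.28·0.4509·0.8926 = 16.613 kPa
FS = 38.840 / 16.613 = 2.338

FS = 2.34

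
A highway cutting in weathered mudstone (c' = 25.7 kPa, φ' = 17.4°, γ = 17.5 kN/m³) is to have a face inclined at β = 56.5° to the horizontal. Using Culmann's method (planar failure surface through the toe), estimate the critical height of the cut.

Culmann's analysis gives the critical failure plane at α_cr = (β + φ')/2 = (56.5 + 17.4)/2 = 37.0°, and the critical height
H_c = (4c'/γ) · sinβ cosφ' / [1 − cos(β − φ')]
    = (4·25.7/17.5) · sin56.5°·cos17.4° / [1 − cos(39.1°)]
    = 5.874 · 0.8339·0.9542 / [1 − 0.7760]
    = 5.874 · 0.7957 / 0.2240
    = 20.87 m

H_c = 20.87 m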